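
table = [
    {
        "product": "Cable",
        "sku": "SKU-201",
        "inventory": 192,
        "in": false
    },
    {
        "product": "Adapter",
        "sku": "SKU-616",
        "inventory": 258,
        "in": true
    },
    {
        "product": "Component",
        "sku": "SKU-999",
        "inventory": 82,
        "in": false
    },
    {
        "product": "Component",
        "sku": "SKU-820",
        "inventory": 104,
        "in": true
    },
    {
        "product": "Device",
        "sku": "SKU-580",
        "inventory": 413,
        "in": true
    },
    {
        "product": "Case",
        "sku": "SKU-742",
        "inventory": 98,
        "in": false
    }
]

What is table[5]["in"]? False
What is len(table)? 6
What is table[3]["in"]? True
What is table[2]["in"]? False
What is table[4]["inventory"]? 413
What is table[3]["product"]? "Component"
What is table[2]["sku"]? "SKU-999"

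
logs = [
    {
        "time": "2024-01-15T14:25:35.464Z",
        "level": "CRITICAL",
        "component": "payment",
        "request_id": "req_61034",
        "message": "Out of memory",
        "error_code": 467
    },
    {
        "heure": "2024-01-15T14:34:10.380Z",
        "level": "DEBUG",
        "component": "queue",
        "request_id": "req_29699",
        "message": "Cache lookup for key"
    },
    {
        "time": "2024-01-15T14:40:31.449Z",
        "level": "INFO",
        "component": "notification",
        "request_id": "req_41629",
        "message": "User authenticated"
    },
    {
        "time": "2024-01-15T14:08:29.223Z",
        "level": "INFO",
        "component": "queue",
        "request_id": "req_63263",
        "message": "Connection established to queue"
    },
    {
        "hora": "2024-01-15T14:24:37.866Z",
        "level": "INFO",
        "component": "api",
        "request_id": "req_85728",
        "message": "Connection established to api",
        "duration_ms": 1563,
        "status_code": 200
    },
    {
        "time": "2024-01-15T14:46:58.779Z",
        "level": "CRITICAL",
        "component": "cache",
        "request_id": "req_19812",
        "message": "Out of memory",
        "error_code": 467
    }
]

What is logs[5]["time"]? "2024-01-15T14:46:58.779Z"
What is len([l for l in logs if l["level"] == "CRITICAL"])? 2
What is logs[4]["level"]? "INFO"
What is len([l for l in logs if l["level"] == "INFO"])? 3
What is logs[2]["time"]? "2024-01-15T14:40:31.449Z"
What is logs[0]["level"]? "CRITICAL"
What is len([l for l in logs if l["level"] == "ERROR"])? 0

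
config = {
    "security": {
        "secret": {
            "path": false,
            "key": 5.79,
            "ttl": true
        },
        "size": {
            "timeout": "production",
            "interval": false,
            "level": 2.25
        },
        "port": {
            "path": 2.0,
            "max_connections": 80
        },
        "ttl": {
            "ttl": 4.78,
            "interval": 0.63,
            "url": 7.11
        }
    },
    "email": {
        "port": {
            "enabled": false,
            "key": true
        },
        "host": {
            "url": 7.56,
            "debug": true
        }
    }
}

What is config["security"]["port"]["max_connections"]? 80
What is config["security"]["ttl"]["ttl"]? 4.78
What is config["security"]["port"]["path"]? 2.0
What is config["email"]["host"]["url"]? 7.56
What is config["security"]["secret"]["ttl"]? True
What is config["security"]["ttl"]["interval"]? 0.63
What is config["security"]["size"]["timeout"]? "production"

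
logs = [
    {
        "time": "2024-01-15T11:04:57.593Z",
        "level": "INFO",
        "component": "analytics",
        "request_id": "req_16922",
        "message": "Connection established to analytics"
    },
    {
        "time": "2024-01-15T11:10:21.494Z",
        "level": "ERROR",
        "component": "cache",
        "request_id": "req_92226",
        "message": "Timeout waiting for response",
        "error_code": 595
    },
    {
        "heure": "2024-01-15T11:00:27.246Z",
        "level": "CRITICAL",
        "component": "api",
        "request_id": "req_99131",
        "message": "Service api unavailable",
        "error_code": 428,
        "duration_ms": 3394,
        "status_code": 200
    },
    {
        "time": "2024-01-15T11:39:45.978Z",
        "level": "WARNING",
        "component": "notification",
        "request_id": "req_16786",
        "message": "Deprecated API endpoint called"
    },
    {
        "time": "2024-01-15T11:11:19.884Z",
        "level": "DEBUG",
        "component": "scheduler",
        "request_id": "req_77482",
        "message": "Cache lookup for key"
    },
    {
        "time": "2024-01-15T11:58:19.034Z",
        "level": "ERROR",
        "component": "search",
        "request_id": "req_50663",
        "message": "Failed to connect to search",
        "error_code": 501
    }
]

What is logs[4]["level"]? "DEBUG"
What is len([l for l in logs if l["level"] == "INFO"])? 1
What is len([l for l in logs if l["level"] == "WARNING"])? 1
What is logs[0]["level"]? "INFO"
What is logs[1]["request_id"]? "req_92226"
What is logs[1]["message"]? "Timeout waiting for response"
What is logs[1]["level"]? "ERROR"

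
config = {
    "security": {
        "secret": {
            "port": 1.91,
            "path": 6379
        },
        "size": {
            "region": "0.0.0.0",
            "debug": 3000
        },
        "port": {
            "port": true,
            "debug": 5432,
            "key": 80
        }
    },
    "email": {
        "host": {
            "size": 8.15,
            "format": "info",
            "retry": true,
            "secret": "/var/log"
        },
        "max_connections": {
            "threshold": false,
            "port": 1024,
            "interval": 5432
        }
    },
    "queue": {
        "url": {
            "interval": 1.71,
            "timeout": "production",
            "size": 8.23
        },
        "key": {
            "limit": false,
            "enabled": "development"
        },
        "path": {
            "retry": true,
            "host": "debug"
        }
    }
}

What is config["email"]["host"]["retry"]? True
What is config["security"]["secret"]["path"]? 6379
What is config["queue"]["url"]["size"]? 8.23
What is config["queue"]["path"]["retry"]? True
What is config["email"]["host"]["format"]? "info"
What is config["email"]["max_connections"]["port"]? 1024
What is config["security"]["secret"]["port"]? 1.91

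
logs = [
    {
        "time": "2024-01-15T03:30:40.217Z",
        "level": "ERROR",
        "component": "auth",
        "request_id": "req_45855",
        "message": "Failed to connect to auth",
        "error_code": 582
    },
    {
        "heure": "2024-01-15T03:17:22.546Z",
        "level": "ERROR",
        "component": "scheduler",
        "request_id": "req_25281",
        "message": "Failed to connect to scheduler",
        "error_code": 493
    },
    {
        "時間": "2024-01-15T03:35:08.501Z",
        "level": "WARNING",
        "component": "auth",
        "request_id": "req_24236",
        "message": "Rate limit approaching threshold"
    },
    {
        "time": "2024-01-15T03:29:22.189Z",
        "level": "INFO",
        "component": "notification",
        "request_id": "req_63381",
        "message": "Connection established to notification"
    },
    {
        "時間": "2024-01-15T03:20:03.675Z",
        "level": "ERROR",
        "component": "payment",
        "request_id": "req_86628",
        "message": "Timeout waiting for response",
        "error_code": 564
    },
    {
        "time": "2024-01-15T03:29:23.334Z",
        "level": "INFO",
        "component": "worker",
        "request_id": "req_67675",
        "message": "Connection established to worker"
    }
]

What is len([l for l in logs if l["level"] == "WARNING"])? 1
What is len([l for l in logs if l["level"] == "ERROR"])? 3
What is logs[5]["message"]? "Connection established to worker"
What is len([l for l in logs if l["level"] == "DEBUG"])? 0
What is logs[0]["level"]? "ERROR"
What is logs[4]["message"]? "Timeout waiting for response"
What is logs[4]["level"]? "ERROR"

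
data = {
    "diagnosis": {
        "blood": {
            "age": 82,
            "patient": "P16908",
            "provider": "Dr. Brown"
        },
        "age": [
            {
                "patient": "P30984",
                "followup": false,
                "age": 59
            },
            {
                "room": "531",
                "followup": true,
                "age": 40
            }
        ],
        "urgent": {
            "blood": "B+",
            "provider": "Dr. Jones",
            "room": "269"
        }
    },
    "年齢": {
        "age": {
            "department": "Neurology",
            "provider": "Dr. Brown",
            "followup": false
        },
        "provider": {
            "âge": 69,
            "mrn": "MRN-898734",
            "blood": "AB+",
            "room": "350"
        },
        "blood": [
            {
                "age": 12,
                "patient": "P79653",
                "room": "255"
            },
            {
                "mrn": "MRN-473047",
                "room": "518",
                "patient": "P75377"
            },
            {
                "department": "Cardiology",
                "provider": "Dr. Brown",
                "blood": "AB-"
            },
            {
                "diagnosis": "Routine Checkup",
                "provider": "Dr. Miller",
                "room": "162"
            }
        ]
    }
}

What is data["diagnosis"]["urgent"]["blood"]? "B+"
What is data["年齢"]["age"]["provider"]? "Dr. Brown"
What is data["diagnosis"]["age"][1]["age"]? 40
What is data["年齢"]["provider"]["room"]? "350"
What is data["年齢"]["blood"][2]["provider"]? "Dr. Brown"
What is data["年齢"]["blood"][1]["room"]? "518"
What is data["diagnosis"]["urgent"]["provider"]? "Dr. Jones"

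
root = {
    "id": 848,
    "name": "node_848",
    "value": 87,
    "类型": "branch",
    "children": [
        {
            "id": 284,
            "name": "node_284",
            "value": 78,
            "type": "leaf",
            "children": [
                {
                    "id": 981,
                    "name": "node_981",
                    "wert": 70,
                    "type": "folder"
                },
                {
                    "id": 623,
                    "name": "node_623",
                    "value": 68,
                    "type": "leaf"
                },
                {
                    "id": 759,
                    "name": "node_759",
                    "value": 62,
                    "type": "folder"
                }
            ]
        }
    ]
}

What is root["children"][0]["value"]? 78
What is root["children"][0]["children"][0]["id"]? 981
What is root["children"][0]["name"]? "node_284"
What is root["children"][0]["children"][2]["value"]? 62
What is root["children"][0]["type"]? "leaf"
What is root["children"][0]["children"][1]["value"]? 68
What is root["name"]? "node_848"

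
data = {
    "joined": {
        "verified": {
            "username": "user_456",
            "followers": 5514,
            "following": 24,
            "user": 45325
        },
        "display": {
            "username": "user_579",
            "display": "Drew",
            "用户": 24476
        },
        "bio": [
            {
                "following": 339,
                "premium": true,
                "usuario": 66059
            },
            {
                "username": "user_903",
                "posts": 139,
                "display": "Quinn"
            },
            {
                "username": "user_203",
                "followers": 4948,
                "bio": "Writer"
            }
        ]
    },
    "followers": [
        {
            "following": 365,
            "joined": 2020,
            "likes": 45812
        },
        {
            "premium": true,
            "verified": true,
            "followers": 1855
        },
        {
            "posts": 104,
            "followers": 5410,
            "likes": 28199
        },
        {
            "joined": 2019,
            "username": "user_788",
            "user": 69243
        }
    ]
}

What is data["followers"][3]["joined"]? 2019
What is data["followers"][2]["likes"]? 28199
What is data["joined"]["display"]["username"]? "user_579"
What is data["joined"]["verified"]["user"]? 45325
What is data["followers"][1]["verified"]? True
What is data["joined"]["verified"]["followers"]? 5514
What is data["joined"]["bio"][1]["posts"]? 139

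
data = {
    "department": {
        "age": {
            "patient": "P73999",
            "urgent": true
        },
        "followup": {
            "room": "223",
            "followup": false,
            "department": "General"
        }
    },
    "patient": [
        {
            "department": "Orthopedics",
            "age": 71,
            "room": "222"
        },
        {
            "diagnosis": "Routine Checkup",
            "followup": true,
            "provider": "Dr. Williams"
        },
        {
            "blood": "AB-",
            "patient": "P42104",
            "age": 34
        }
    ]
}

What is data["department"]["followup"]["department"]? "General"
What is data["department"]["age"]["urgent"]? True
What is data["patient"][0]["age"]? 71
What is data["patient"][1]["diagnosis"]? "Routine Checkup"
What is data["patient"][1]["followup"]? True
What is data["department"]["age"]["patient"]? "P73999"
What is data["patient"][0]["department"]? "Orthopedics"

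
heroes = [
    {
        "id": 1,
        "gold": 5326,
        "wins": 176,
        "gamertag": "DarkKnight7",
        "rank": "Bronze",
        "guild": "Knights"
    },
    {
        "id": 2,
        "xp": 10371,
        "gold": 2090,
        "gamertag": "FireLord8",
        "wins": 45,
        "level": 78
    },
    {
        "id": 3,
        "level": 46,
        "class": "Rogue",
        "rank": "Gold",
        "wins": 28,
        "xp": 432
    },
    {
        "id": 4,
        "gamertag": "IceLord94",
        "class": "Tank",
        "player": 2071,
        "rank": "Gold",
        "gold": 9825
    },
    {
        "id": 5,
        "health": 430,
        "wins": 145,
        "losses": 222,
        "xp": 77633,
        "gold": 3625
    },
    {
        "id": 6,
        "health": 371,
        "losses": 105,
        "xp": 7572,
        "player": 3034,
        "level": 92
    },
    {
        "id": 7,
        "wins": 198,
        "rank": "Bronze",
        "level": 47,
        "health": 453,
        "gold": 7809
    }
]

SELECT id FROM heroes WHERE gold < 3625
[2]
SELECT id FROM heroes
[1, 2, 3, 4, 5, 6, 7]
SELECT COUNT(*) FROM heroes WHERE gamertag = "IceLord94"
1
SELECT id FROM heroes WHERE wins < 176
[2, 3, 5]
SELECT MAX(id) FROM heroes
7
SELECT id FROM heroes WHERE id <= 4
[1, 2, 3, 4]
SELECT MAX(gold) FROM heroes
9825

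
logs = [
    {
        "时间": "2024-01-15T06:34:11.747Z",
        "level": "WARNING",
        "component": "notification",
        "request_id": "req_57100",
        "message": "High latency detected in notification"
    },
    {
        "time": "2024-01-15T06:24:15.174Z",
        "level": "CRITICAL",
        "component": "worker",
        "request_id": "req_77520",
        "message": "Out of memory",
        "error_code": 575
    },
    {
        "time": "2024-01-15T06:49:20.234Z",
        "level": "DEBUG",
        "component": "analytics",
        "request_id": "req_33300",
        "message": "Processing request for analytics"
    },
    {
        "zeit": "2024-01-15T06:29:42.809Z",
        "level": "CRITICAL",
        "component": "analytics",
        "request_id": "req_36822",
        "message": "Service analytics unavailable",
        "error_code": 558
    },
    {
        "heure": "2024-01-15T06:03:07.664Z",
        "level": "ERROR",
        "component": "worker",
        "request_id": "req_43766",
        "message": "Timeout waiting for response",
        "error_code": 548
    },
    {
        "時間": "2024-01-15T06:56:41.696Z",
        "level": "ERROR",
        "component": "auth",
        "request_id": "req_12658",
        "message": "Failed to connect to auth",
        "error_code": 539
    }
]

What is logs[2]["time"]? "2024-01-15T06:49:20.234Z"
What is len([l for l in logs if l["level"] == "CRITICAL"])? 2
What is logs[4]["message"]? "Timeout waiting for response"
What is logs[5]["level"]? "ERROR"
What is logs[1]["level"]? "CRITICAL"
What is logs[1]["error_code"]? 575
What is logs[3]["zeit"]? "2024-01-15T06:29:42.809Z"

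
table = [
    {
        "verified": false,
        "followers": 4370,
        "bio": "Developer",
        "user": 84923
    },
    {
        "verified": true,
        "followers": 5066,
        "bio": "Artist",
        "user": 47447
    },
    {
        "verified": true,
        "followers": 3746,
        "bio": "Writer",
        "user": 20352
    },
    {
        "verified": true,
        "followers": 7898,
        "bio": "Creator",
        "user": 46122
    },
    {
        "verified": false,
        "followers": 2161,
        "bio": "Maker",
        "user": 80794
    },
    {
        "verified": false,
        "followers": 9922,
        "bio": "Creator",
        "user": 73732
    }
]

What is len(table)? 6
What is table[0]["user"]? 84923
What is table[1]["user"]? 47447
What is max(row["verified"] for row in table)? True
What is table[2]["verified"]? True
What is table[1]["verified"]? True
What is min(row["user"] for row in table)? 20352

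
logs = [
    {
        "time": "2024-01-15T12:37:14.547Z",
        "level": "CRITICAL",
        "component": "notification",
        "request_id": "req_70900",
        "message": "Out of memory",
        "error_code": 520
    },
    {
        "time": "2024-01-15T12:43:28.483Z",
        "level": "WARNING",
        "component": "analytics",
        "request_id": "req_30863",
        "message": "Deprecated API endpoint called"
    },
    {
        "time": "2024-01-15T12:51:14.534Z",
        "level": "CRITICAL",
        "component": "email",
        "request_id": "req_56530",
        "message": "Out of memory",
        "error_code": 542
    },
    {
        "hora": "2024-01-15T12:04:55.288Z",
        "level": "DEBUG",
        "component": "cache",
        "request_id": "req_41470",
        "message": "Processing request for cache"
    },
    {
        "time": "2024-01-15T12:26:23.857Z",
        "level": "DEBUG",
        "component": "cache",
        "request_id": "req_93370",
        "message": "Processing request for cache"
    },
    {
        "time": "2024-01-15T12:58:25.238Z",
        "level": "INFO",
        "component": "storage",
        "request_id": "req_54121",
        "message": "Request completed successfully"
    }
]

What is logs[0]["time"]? "2024-01-15T12:37:14.547Z"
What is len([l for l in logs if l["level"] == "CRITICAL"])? 2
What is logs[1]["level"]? "WARNING"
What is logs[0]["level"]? "CRITICAL"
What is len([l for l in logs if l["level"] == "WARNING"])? 1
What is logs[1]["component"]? "analytics"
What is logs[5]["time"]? "2024-01-15T12:58:25.238Z"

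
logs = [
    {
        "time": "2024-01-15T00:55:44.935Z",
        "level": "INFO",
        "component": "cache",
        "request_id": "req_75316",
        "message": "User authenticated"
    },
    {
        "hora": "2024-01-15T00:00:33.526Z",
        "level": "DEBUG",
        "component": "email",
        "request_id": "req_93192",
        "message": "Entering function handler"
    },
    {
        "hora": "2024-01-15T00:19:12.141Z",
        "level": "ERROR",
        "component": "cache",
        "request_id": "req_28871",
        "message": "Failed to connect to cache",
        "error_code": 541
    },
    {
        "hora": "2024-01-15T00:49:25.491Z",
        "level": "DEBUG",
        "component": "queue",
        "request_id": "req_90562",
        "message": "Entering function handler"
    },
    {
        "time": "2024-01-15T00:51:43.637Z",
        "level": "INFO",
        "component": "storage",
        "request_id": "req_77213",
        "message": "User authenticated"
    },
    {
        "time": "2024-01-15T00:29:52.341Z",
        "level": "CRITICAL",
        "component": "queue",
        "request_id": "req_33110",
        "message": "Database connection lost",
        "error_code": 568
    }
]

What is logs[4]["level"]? "INFO"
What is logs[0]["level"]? "INFO"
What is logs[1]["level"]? "DEBUG"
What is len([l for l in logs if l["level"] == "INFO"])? 2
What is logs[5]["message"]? "Database connection lost"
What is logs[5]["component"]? "queue"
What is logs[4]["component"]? "storage"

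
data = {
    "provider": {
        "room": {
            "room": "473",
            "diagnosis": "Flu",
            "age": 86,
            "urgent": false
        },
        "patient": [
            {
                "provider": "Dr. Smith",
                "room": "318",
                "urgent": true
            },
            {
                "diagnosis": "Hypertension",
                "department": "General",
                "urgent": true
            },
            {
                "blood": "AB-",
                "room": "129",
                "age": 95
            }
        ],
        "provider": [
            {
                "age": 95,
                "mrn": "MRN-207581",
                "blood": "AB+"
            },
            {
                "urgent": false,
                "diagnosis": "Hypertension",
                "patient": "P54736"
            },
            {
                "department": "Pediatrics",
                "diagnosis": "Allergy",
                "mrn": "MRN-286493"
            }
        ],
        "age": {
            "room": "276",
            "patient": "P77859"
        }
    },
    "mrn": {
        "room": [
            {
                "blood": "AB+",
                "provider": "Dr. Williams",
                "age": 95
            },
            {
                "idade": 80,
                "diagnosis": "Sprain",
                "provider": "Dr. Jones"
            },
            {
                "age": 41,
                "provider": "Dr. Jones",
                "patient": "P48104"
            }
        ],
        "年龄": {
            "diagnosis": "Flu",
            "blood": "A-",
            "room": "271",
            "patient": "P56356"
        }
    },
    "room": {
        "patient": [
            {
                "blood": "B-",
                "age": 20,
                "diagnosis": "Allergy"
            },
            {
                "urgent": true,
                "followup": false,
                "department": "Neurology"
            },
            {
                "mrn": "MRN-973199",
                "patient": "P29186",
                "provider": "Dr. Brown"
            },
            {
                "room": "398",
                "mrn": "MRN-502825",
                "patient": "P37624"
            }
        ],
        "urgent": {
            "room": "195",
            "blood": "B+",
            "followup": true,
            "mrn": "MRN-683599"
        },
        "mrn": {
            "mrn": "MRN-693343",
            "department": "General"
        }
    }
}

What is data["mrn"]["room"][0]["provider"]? "Dr. Williams"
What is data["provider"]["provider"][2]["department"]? "Pediatrics"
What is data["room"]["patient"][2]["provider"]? "Dr. Brown"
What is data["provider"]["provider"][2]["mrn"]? "MRN-286493"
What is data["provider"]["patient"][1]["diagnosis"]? "Hypertension"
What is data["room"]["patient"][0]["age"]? 20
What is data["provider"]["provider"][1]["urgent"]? False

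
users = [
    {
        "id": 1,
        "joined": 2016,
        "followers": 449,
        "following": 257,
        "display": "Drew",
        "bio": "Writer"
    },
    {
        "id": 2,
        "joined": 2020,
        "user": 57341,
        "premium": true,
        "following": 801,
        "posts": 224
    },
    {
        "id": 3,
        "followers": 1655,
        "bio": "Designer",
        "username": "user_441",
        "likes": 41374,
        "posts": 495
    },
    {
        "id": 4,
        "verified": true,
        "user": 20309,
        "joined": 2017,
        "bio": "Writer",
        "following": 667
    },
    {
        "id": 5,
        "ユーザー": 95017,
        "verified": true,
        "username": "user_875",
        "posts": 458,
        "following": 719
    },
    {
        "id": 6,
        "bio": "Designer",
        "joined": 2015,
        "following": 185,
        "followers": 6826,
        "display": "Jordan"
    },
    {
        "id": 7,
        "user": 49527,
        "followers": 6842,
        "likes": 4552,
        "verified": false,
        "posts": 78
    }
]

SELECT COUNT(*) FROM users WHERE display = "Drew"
1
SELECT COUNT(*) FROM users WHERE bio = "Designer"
2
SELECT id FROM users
[1, 2, 3, 4, 5, 6, 7]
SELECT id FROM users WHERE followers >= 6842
[7]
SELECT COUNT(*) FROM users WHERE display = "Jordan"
1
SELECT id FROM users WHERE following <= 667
[1, 4, 6]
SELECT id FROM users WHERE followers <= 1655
[1, 3]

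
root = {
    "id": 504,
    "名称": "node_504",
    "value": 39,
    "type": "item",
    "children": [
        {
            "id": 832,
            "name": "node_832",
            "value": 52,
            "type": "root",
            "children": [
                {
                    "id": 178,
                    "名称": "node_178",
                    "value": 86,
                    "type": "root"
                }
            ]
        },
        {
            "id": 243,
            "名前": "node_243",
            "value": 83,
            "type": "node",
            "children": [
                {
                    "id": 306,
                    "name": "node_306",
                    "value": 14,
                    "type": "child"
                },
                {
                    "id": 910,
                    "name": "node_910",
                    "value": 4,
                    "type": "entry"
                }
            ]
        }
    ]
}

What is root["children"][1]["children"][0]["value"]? 14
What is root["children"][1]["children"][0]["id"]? 306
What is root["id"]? 504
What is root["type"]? "item"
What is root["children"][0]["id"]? 832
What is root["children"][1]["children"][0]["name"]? "node_306"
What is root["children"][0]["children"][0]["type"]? "root"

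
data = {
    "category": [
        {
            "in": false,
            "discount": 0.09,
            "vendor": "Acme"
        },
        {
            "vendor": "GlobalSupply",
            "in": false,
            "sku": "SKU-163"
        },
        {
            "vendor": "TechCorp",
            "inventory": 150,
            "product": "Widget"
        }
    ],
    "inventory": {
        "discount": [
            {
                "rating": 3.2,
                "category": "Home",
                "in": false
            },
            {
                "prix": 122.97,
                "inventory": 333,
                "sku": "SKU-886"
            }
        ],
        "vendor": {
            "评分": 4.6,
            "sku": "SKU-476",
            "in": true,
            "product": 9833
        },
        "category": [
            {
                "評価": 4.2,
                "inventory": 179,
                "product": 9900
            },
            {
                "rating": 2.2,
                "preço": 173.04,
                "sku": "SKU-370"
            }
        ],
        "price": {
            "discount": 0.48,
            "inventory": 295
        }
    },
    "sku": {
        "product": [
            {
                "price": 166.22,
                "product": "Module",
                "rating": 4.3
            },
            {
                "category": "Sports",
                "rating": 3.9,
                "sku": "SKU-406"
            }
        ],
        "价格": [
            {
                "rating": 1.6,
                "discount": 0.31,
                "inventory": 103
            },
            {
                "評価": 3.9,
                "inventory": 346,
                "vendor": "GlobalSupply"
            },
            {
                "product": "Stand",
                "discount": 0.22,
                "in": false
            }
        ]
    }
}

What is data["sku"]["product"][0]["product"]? "Module"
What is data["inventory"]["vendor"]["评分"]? 4.6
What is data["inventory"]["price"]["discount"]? 0.48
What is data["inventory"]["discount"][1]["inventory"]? 333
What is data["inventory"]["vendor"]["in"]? True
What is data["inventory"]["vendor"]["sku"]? "SKU-476"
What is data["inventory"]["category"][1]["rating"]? 2.2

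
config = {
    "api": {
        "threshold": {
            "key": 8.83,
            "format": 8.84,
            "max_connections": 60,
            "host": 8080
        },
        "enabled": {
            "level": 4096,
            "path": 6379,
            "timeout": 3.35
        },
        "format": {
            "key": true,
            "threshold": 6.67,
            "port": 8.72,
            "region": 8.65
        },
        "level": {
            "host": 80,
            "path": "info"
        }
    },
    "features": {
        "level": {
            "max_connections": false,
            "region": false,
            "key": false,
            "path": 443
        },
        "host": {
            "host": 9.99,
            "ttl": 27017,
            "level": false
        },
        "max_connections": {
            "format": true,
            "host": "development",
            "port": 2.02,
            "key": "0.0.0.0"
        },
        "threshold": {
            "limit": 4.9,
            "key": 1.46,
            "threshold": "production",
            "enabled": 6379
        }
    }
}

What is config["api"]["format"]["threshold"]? 6.67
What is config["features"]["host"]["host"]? 9.99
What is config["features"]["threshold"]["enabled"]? 6379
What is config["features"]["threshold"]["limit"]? 4.9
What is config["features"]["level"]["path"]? 443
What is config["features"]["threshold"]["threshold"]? "production"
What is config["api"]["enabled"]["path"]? 6379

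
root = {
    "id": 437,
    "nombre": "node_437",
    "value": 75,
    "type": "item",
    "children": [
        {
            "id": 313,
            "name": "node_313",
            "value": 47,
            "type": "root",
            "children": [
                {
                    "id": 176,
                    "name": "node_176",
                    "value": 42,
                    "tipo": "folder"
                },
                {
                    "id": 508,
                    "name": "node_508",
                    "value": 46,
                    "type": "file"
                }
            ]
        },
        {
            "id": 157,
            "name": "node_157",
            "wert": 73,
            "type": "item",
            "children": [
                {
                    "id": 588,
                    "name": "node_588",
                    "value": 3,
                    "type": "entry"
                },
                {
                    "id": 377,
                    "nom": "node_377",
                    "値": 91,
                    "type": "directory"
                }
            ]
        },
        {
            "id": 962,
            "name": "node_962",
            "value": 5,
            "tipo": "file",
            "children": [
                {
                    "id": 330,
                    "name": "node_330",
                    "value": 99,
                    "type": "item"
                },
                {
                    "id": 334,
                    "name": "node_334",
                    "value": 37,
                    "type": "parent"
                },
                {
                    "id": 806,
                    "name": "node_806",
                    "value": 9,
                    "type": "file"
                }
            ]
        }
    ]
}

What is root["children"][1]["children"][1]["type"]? "directory"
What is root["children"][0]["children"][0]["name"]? "node_176"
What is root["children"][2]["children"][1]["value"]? 37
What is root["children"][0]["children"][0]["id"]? 176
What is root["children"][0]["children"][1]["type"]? "file"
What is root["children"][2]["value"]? 5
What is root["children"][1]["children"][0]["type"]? "entry"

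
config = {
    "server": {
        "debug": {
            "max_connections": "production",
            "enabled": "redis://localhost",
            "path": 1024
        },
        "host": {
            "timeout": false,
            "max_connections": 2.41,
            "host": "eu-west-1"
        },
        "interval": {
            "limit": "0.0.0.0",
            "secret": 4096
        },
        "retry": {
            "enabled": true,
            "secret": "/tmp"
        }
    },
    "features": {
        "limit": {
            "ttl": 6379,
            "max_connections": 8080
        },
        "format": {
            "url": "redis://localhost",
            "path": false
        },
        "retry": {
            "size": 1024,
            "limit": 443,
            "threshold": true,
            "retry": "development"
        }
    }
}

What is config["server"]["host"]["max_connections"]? 2.41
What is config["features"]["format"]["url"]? "redis://localhost"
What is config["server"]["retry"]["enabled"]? True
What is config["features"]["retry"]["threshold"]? True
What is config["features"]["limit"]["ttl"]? 6379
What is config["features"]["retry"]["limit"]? 443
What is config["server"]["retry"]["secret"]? "/tmp"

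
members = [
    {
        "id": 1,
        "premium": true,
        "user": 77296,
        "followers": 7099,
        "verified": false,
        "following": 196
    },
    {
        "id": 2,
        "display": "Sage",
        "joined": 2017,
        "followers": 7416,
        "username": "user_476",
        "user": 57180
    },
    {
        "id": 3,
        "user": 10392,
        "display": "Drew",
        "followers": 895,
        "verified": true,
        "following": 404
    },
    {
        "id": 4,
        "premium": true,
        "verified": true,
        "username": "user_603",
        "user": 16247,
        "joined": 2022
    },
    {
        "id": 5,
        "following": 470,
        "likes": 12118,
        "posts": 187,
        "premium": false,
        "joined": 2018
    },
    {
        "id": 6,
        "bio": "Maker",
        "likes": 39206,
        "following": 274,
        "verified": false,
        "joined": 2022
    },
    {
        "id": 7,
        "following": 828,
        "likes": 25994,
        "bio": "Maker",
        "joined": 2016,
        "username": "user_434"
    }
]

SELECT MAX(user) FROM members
77296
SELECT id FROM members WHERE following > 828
[]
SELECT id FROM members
[1, 2, 3, 4, 5, 6, 7]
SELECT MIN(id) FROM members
1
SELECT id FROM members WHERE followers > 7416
[]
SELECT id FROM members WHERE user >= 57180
[1, 2]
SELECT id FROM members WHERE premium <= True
[1, 4, 5]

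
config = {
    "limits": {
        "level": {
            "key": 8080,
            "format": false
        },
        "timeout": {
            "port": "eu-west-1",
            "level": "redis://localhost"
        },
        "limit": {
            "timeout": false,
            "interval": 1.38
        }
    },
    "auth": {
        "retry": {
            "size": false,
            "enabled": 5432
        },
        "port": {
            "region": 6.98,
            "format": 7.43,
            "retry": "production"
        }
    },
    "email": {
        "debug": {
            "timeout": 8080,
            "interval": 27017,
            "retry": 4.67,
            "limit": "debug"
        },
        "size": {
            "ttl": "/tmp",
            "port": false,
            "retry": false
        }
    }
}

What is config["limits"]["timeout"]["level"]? "redis://localhost"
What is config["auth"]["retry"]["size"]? False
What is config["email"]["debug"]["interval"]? 27017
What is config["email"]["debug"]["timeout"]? 8080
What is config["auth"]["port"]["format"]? 7.43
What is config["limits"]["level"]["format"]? False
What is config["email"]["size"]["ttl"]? "/tmp"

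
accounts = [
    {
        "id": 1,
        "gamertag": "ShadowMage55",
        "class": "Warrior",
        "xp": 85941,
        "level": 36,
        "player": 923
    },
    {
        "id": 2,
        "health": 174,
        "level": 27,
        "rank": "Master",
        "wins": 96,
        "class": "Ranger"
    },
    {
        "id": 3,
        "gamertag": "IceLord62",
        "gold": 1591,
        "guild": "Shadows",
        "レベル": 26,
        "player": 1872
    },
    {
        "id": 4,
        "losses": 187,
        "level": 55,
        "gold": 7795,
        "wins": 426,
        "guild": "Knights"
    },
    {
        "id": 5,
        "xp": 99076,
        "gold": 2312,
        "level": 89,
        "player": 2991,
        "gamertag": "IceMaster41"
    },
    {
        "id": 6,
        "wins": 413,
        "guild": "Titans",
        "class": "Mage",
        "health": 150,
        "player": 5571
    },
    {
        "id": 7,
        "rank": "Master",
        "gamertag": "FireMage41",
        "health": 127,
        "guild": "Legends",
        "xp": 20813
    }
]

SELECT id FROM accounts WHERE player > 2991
[6]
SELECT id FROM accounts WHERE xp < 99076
[1, 7]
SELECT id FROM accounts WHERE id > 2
[3, 4, 5, 6, 7]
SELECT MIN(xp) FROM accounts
20813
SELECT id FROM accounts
[1, 2, 3, 4, 5, 6, 7]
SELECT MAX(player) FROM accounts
5571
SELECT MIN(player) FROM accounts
923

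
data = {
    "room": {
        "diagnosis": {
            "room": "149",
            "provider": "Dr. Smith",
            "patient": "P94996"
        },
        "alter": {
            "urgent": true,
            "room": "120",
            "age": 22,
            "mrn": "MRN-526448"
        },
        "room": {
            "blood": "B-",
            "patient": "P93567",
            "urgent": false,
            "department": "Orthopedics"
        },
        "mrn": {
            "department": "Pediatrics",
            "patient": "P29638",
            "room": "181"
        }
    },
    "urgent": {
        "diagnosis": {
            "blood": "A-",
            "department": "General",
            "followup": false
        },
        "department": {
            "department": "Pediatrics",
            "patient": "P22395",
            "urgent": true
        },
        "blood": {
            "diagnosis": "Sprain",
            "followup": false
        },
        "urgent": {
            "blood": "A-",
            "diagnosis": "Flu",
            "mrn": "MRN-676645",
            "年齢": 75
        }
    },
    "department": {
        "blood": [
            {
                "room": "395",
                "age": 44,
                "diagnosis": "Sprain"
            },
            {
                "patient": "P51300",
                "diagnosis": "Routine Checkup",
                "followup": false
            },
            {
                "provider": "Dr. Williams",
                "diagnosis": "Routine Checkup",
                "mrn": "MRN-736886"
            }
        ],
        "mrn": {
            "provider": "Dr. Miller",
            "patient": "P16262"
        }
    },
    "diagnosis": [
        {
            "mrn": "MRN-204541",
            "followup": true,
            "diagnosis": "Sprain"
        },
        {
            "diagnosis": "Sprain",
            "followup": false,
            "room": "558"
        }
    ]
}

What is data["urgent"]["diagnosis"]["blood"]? "A-"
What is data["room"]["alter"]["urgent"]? True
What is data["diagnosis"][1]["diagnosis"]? "Sprain"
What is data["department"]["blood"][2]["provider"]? "Dr. Williams"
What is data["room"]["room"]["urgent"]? False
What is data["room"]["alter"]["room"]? "120"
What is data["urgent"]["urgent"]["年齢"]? 75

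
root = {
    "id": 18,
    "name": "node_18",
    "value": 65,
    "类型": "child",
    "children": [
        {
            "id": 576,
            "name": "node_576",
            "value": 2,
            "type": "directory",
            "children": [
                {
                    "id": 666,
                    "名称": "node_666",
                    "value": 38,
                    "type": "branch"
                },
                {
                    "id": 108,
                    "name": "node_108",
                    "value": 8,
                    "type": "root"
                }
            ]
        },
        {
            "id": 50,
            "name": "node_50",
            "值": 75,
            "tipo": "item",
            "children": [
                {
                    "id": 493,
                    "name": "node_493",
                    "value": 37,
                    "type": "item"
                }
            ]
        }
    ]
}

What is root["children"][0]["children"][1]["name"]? "node_108"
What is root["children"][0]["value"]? 2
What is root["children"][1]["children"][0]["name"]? "node_493"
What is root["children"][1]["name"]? "node_50"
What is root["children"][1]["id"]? 50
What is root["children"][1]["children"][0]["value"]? 37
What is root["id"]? 18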